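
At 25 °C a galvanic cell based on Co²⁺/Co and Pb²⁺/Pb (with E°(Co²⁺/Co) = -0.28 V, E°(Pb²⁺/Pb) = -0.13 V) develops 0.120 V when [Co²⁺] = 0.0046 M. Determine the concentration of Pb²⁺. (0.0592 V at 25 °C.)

4.5 × 10^-4 M

From the Nernst equation, log Q = n(E° − E)/0.0592 = 2(0.15 − 0.120)/0.0592 = 1.014, so Q = 10.3.
With Q = [Co²⁺]/[Pb²⁺] and the known concentrations, [Pb²⁺] in the denominator gives [Pb²⁺] = 4.5 × 10^-4 M.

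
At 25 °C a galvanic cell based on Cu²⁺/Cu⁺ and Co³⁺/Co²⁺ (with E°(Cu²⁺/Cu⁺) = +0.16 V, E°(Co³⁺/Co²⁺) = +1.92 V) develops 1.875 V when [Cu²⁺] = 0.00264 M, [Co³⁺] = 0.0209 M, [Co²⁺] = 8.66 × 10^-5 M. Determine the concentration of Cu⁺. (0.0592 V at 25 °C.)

From the Nernst equation, log Q = n(E° − E)/0.0592 = 1(1.76 − 1.875)/0.0592 = -1.943, so Q = 0.0114.
With Q = [Cu²⁺]·[Co²⁺]/([Cu⁺]·[Co³⁺]) and the known concentrations, [Cu⁺] in the denominator gives [Cu⁺] = 9.6 × 10^-4 M.

9.6 × 10^-4 M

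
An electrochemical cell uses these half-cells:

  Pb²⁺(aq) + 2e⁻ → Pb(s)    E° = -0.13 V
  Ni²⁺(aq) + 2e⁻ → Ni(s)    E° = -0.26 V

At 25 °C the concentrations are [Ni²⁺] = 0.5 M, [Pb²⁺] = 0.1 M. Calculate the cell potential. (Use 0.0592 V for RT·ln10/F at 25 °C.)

0.109 V

The Pb²⁺/Pb couple has the higher reduction potential and acts as the cathode, so E°_cell = -0.13 − (-0.26) = 0.13 V.
Balancing electrons gives n = 2; the reaction quotient is Q = [Ni²⁺]/[Pb²⁺] = 5.00.
At 25 °C, E = E° − (0.0592/n) log Q = 0.13 − (0.0592/2)(0.699) = 0.130 − 0.021 = 0.109 V.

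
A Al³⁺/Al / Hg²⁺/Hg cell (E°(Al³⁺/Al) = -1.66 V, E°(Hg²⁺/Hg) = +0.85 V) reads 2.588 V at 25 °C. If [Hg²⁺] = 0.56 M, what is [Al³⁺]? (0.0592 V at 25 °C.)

4.7 × 10^-5 M

From the Nernst equation, log Q = n(E° − E)/0.0592 = 6(2.51 − 2.588)/0.0592 = -7.905, so Q = 1.24 × 10^-8.
With Q = [Al³⁺]^2/[Hg²⁺]^3 and the known concentrations, [Al³⁺]^2 in the numerator gives [Al³⁺] = 4.7 × 10^-5 M.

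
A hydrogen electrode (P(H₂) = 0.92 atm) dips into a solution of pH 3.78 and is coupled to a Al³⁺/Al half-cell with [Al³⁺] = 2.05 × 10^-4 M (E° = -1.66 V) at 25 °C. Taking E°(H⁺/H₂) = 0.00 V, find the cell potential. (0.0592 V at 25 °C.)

The hydrogen couple is the cathode, so E°_cell = 1.66 V; n = 6.
[H⁺] = 10^(−3.78) = 1.7 × 10^-4 M, and Q = [Al³⁺]^2·P(H₂)^3 / [H⁺]^6 = 1.57 × 10^15.
E = E° − (0.0592/6) log Q = 1.66 − (0.0592/6)(15.195) = 1.510 V.

1.51 V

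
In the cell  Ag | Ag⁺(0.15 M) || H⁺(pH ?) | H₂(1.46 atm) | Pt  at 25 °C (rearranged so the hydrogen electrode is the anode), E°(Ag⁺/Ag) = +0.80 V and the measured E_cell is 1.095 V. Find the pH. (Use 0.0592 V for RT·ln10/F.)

pH = 5.72

E°_cell = 0.80 V and n = 2.
log Q = n(E° − E)/0.0592 = 2×(0.80 − 1.095)/0.0592 = -9.966.
With Q = [H⁺]^2 / ([Ag⁺]^2·P(H₂)), solving for [H⁺] gives log[H⁺] = -5.725, so pH = 5.72.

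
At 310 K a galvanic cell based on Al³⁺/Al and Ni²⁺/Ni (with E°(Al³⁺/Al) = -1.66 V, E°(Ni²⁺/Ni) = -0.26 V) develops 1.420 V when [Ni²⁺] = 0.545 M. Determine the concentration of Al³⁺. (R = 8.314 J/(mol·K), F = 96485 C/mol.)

0.043 M

From the Nernst equation, ln Q = nF(E° − E)/RT = 6×96485×(1.40 − 1.420)/(8.314×310) = -4.492, so Q = 0.0112.
With Q = [Al³⁺]^2/[Ni²⁺]^3 and the known concentrations, [Al³⁺]^2 in the numerator gives [Al³⁺] = 0.043 M.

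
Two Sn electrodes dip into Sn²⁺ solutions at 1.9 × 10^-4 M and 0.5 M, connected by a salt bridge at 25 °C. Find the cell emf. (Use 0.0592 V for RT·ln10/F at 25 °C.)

0.10 V

Both half-cells are Sn²⁺/Sn, so E°_cell = 0. The concentrated side is the cathode; the cell reaction moves Sn²⁺ from high to low concentration with n = 2.
Q = [Sn²⁺]_dilute/[Sn²⁺]_conc = 1.9 × 10^-4/0.5 = 3.8 × 10^-4.
E = 0 − (0.0592/2) log Q = −(0.0592/2)(-3.420) = 0.1012 V.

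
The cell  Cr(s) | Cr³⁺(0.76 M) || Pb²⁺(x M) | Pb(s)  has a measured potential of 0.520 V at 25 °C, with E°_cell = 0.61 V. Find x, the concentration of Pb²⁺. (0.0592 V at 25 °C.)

From the Nernst equation, log Q = n(E° − E)/0.0592 = 6(0.61 − 0.520)/0.0592 = 9.122, so Q = 1.32 × 10^9.
With Q = [Cr³⁺]^2/[Pb²⁺]^3 and the known concentrations, [Pb²⁺]^3 in the denominator gives [Pb²⁺] = 7.6 × 10^-4 M.

7.6 × 10^-4 M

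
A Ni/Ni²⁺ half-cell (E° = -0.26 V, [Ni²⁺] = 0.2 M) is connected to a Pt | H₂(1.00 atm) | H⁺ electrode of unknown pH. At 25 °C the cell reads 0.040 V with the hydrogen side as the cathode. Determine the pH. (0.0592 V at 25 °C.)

pH = 4.07

E°_cell = 0.26 V and n = 2.
log Q = n(E° − E)/0.0592 = 2×(0.26 − 0.040)/0.0592 = 7.432.
With Q = [Ni²⁺]·P(H₂) / [H⁺]^2, solving for [H⁺] gives log[H⁺] = -4.066, so pH = 4.07.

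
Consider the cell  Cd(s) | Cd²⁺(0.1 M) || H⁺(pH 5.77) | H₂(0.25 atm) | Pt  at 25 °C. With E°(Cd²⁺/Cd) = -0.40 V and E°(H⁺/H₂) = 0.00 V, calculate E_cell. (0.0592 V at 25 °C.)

0.11 V

The hydrogen couple is the cathode, so E°_cell = 0.40 V; n = 2.
[H⁺] = 10^(−5.77) = 1.7 × 10^-6 M, and Q = [Cd²⁺]·P(H₂) / [H⁺]^2 = 8.67 × 10^9.
E = E° − (0.0592/2) log Q = 0.40 − (0.0592/2)(9.938) = 0.106 V.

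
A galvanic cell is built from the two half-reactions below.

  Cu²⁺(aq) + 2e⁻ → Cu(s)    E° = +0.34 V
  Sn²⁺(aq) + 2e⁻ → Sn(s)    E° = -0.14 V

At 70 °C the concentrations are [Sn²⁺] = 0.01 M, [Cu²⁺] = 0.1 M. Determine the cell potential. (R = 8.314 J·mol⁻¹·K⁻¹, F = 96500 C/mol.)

The Cu²⁺/Cu couple has the higher reduction potential and acts as the cathode, so E°_cell = +0.34 − (-0.14) = 0.48 V.
Balancing electrons gives n = 2; the reaction quotient is Q = [Sn²⁺]/[Cu²⁺] = 0.100.
E = E° − (RT/nF) ln Q = 0.48 − (8.314×343)/(2×96500) × (-2.303) = 0.480 + 0.034 = 0.514 V.

0.514 V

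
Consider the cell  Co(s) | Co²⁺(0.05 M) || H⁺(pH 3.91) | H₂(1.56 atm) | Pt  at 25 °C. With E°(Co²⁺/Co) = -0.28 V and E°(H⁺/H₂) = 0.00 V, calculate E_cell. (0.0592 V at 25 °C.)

0.081 V

The hydrogen couple is the cathode, so E°_cell = 0.28 V; n = 2.
[H⁺] = 10^(−3.91) = 1.2 × 10^-4 M, and Q = [Co²⁺]·P(H₂) / [H⁺]^2 = 5.15 × 10^6.
E = E° − (0.0592/2) log Q = 0.28 − (0.0592/2)(6.712) = 0.081 V.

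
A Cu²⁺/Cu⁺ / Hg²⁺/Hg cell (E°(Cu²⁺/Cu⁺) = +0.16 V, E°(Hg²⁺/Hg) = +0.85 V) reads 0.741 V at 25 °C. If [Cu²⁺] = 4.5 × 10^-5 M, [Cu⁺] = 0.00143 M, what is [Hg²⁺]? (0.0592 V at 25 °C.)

0.052 M

From the Nernst equation, log Q = n(E° − E)/0.0592 = 2(0.69 − 0.741)/0.0592 = -1.723, so Q = 0.0189.
With Q = [Cu²⁺]^2/([Cu⁺]^2·[Hg²⁺]) and the known concentrations, [Hg²⁺] in the denominator gives [Hg²⁺] = 0.052 M.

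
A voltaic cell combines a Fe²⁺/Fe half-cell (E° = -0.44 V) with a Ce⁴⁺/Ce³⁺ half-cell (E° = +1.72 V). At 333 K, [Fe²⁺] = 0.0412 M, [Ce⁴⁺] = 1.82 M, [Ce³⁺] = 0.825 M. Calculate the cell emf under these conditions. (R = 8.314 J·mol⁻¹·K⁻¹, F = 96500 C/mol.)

The Ce⁴⁺/Ce³⁺ couple has the higher reduction potential and acts as the cathode, so E°_cell = +1.72 − (-0.44) = 2.16 V.
Balancing electrons gives n = 2; the reaction quotient is Q = [Fe²⁺]·[Ce³⁺]^2/[Ce⁴⁺]^2 = 0.00847.
E = E° − (RT/nF) ln Q = 2.16 − (8.314×333)/(2×96500) × (-4.772) = 2.160 + 0.068 = 2.228 V.

2.23 V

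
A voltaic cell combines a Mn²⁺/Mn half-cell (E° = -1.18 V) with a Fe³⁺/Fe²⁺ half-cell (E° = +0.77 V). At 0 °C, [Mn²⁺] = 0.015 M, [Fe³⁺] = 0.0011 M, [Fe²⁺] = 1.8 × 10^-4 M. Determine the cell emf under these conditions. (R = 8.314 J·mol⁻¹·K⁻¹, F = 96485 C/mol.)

The Fe³⁺/Fe²⁺ couple has the higher reduction potential and acts as the cathode, so E°_cell = +0.77 − (-1.18) = 1.95 V.
Balancing electrons gives n = 2; the reaction quotient is Q = [Mn²⁺]·[Fe²⁺]^2/[Fe³⁺]^2 = 4.02 × 10^-4.
E = E° − (RT/nF) ln Q = 1.95 − (8.314×273)/(2×96485) × (-7.820) = 1.950 + 0.092 = 2.042 V.

2.04 V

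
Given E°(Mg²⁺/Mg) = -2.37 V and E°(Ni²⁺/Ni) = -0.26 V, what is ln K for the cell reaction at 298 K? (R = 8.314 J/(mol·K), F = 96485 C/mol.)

E°_cell = -0.26 − (-2.37) = 2.11 V, with n = 2 electrons transferred.
At equilibrium E = 0, so the Nernst equation gives ln K = nFE°/RT = (2)(96485)(2.11)/((8.314)(298)) = 164.34.

ln K = 164.3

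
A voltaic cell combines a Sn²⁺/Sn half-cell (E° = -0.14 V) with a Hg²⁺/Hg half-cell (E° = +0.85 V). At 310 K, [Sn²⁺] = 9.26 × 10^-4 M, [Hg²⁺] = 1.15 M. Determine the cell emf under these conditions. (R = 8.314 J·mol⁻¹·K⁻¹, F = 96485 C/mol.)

1.09 V

The Hg²⁺/Hg couple has the higher reduction potential and acts as the cathode, so E°_cell = +0.85 − (-0.14) = 0.99 V.
Balancing electrons gives n = 2; the reaction quotient is Q = [Sn²⁺]/[Hg²⁺] = 8.05 × 10^-4.
E = E° − (RT/nF) ln Q = 0.99 − (8.314×310)/(2×96485) × (-7.124) = 0.990 + 0.095 = 1.085 V.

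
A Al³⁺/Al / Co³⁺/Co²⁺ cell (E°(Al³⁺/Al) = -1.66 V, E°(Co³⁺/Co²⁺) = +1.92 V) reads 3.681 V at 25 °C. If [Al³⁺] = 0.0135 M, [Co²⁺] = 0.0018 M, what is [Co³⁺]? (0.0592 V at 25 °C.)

0.022 M

From the Nernst equation, log Q = n(E° − E)/0.0592 = 3(3.58 − 3.681)/0.0592 = -5.118, so Q = 7.62 × 10^-6.
With Q = [Al³⁺]·[Co²⁺]^3/[Co³⁺]^3 and the known concentrations, [Co³⁺]^3 in the denominator gives [Co³⁺] = 0.022 M.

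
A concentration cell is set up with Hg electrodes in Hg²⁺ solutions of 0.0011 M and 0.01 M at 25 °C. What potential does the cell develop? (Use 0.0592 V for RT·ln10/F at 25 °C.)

Both half-cells are Hg²⁺/Hg, so E°_cell = 0. The concentrated side is the cathode; the cell reaction moves Hg²⁺ from high to low concentration with n = 2.
Q = [Hg²⁺]_dilute/[Hg²⁺]_conc = 0.0011/0.01 = 0.110.
E = 0 − (0.0592/2) log Q = −(0.0592/2)(-0.959) = 0.0284 V.

0.028 V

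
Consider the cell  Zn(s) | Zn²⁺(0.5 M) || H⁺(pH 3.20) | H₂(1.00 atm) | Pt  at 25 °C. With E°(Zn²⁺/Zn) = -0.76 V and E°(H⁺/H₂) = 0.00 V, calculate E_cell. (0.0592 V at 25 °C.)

The hydrogen couple is the cathode, so E°_cell = 0.76 V; n = 2.
[H⁺] = 10^(−3.20) = 6.3 × 10^-4 M, and Q = [Zn²⁺]·P(H₂) / [H⁺]^2 = 1.26 × 10^6.
E = E° − (0.0592/2) log Q = 0.76 − (0.0592/2)(6.099) = 0.579 V.

0.58 V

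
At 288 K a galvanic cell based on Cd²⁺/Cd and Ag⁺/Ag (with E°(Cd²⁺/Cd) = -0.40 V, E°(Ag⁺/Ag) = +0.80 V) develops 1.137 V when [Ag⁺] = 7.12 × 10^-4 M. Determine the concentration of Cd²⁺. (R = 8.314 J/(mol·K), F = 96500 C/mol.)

8.1 × 10^-5 M

From the Nernst equation, ln Q = nF(E° − E)/RT = 2×96500×(1.20 − 1.137)/(8.314×288) = 5.078, so Q = 160.
With Q = [Cd²⁺]/[Ag⁺]^2 and the known concentrations, [Cd²⁺] in the numerator gives [Cd²⁺] = 8.1 × 10^-5 M.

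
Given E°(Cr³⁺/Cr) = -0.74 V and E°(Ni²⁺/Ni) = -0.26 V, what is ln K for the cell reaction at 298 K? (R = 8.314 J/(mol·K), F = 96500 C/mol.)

ln K = 112.2

E°_cell = -0.26 − (-0.74) = 0.48 V, with n = 6 electrons transferred.
At equilibrium E = 0, so the Nernst equation gives ln K = nFE°/RT = (6)(96500)(0.48)/((8.314)(298)) = 112.17.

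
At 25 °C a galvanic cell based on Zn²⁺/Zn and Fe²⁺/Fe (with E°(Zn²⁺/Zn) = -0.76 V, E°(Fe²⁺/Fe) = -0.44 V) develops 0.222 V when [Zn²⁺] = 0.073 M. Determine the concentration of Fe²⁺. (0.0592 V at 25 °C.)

3.6 × 10^-5 M

From the Nernst equation, log Q = n(E° − E)/0.0592 = 2(0.32 − 0.222)/0.0592 = 3.311, so Q = 2050.
With Q = [Zn²⁺]/[Fe²⁺] and the known concentrations, [Fe²⁺] in the denominator gives [Fe²⁺] = 3.6 × 10^-5 M.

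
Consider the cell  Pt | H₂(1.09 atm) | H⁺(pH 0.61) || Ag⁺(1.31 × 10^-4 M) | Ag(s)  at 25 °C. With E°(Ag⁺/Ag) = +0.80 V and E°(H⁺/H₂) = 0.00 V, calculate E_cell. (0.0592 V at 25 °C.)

The Ag⁺/Ag couple is the cathode, so E°_cell = 0.80 V; n = 2.
[H⁺] = 10^(−0.61) = 0.25 M, and Q = [H⁺]^2 / ([Ag⁺]^2·P(H₂)) = 3.22 × 10^6.
E = E° − (0.0592/2) log Q = 0.80 − (0.0592/2)(6.508) = 0.607 V.

0.61 V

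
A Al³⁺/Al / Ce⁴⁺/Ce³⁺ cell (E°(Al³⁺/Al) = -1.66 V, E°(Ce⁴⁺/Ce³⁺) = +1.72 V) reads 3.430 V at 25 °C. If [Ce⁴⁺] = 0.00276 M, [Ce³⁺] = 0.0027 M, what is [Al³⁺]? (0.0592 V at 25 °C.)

From the Nernst equation, log Q = n(E° − E)/0.0592 = 3(3.38 − 3.430)/0.0592 = -2.534, so Q = 0.00293.
With Q = [Al³⁺]·[Ce³⁺]^3/[Ce⁴⁺]^3 and the known concentrations, [Al³⁺] in the numerator gives [Al³⁺] = 0.0031 M.

0.0031 M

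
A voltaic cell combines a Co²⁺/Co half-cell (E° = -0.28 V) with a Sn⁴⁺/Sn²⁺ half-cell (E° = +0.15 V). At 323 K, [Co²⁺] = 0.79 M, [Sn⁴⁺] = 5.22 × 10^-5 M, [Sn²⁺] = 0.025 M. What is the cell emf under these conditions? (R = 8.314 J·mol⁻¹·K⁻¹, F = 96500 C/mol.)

0.347 V

The Sn⁴⁺/Sn²⁺ couple has the higher reduction potential and acts as the cathode, so E°_cell = +0.15 − (-0.28) = 0.43 V.
Balancing electrons gives n = 2; the reaction quotient is Q = [Co²⁺]·[Sn²⁺]/[Sn⁴⁺] = 378.
E = E° − (RT/nF) ln Q = 0.43 − (8.314×323)/(2×96500) × (5.936) = 0.430 − 0.083 = 0.347 V.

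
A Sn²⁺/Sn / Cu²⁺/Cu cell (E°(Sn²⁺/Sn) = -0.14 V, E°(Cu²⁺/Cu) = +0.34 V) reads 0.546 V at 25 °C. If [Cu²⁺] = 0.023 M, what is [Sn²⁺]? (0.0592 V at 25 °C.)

1.4 × 10^-4 M

From the Nernst equation, log Q = n(E° − E)/0.0592 = 2(0.48 − 0.546)/0.0592 = -2.230, so Q = 0.00589.
With Q = [Sn²⁺]/[Cu²⁺] and the known concentrations, [Sn²⁺] in the numerator gives [Sn²⁺] = 1.4 × 10^-4 M.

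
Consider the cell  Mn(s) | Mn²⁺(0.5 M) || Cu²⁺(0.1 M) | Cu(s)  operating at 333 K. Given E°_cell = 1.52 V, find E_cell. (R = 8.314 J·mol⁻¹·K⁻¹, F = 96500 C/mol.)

1.50 V

Balancing electrons gives n = 2; the reaction quotient is Q = [Mn²⁺]/[Cu²⁺] = 5.00.
E = E° − (RT/nF) ln Q = 1.52 − (8.314×333)/(2×96500) × (1.609) = 1.520 − 0.023 = 1.497 V.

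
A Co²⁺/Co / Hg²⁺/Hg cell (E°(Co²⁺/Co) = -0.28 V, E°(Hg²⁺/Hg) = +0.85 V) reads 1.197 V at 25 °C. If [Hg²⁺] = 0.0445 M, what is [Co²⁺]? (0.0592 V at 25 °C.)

2.4 × 10^-4 M

From the Nernst equation, log Q = n(E° − E)/0.0592 = 2(1.13 − 1.197)/0.0592 = -2.264, so Q = 0.00545.
With Q = [Co²⁺]/[Hg²⁺] and the known concentrations, [Co²⁺] in the numerator gives [Co²⁺] = 2.4 × 10^-4 M.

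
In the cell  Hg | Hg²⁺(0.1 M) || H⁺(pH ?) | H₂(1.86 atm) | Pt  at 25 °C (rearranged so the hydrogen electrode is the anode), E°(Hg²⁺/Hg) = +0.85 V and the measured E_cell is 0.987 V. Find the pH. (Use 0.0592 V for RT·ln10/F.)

E°_cell = 0.85 V and n = 2.
log Q = n(E° − E)/0.0592 = 2×(0.85 − 0.987)/0.0592 = -4.628.
With Q = [H⁺]^2 / ([Hg²⁺]·P(H₂)), solving for [H⁺] gives log[H⁺] = -2.679, so pH = 2.68.

pH = 2.68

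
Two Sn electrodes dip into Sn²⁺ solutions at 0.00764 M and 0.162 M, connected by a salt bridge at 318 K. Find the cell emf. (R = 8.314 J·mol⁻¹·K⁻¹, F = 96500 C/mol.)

0.042 V

Both half-cells are Sn²⁺/Sn, so E°_cell = 0. The concentrated side is the cathode; the cell reaction moves Sn²⁺ from high to low concentration with n = 2.
Q = [Sn²⁺]_dilute/[Sn²⁺]_conc = 0.00764/0.162 = 0.0472.
E = 0 − (RT/nF) ln Q = −((8.314×318)/(2×96500))(-3.054) = 0.0418 V.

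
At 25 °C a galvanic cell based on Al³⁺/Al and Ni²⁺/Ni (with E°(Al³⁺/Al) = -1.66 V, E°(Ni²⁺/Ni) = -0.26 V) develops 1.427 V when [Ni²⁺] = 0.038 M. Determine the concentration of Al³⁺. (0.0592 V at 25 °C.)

From the Nernst equation, log Q = n(E° − E)/0.0592 = 6(1.40 − 1.427)/0.0592 = -2.736, so Q = 0.00183.
With Q = [Al³⁺]^2/[Ni²⁺]^3 and the known concentrations, [Al³⁺]^2 in the numerator gives [Al³⁺] = 3.2 × 10^-4 M.

3.2 × 10^-4 M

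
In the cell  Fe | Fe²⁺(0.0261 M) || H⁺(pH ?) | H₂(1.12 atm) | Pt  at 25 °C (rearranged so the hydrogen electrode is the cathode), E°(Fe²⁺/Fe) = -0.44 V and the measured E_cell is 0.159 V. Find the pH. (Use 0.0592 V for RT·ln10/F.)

pH = 5.51

E°_cell = 0.44 V and n = 2.
log Q = n(E° − E)/0.0592 = 2×(0.44 − 0.159)/0.0592 = 9.493.
With Q = [Fe²⁺]·P(H₂) / [H⁺]^2, solving for [H⁺] gives log[H⁺] = -5.514, so pH = 5.51.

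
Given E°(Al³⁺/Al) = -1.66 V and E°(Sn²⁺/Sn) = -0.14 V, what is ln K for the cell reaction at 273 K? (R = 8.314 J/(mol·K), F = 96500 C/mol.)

E°_cell = -0.14 − (-1.66) = 1.52 V, with n = 6 electrons transferred.
At equilibrium E = 0, so the Nernst equation gives ln K = nFE°/RT = (6)(96500)(1.52)/((8.314)(273)) = 387.75.

ln K = 387.7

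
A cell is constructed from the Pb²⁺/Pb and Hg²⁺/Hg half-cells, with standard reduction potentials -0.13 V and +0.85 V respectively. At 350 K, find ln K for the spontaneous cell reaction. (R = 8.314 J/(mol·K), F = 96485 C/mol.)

ln K = 65.0

E°_cell = +0.85 − (-0.13) = 0.98 V, with n = 2 electrons transferred.
At equilibrium E = 0, so the Nernst equation gives ln K = nFE°/RT = (2)(96485)(0.98)/((8.314)(350)) = 64.99.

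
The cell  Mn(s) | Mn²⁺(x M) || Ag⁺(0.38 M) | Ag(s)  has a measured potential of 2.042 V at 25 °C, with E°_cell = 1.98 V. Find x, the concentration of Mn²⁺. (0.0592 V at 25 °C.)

From the Nernst equation, log Q = n(E° − E)/0.0592 = 2(1.98 − 2.042)/0.0592 = -2.095, so Q = 0.00804.
With Q = [Mn²⁺]/[Ag⁺]^2 and the known concentrations, [Mn²⁺] in the numerator gives [Mn²⁺] = 0.0012 M.

0.0012 M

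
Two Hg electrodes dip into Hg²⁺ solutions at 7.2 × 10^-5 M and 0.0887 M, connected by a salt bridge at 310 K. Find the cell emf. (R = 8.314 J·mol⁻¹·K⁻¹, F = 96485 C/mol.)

0.095 V

Both half-cells are Hg²⁺/Hg, so E°_cell = 0. The concentrated side is the cathode; the cell reaction moves Hg²⁺ from high to low concentration with n = 2.
Q = [Hg²⁺]_dilute/[Hg²⁺]_conc = 7.2 × 10^-5/0.0887 = 8.12 × 10^-4.
E = 0 − (RT/nF) ln Q = −((8.314×310)/(2×96485))(-7.116) = 0.0950 V.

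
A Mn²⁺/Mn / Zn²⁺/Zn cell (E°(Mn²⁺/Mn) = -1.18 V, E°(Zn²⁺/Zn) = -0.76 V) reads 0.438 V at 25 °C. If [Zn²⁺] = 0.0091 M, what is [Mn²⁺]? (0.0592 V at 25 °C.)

0.0022 M

From the Nernst equation, log Q = n(E° − E)/0.0592 = 2(0.42 − 0.438)/0.0592 = -0.608, so Q = 0.247.
With Q = [Mn²⁺]/[Zn²⁺] and the known concentrations, [Mn²⁺] in the numerator gives [Mn²⁺] = 0.0022 M.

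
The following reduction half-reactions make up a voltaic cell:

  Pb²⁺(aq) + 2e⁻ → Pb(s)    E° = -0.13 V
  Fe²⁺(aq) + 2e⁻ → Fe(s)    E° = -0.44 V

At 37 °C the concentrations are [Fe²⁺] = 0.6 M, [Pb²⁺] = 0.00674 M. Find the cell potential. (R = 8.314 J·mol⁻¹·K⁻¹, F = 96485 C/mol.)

0.250 V

The Pb²⁺/Pb couple has the higher reduction potential and acts as the cathode, so E°_cell = -0.13 − (-0.44) = 0.31 V.
Balancing electrons gives n = 2; the reaction quotient is Q = [Fe²⁺]/[Pb²⁺] = 89.0.
E = E° − (RT/nF) ln Q = 0.31 − (8.314×310)/(2×96485) × (4.489) = 0.310 − 0.060 = 0.250 V.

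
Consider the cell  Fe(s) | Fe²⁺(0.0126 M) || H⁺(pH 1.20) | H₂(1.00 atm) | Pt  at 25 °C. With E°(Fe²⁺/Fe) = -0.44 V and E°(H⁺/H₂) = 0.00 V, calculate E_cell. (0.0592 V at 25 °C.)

0.43 V

The hydrogen couple is the cathode, so E°_cell = 0.44 V; n = 2.
[H⁺] = 10^(−1.20) = 0.063 M, and Q = [Fe²⁺]·P(H₂) / [H⁺]^2 = 3.16.
E = E° − (0.0592/2) log Q = 0.44 − (0.0592/2)(0.500) = 0.425 V.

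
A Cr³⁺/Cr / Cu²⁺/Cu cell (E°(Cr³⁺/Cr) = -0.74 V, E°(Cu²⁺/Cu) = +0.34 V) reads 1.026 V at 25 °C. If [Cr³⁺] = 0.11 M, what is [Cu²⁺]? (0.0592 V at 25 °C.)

From the Nernst equation, log Q = n(E° − E)/0.0592 = 6(1.08 − 1.026)/0.0592 = 5.473, so Q = 2.97 × 10^5.
With Q = [Cr³⁺]^2/[Cu²⁺]^3 and the known concentrations, [Cu²⁺]^3 in the denominator gives [Cu²⁺] = 0.0034 M.

0.0034 M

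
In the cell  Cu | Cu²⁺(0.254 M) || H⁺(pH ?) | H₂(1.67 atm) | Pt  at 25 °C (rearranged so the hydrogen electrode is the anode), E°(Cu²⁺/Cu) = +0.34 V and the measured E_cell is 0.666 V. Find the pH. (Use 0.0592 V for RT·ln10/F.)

E°_cell = 0.34 V and n = 2.
log Q = n(E° − E)/0.0592 = 2×(0.34 − 0.666)/0.0592 = -11.014.
With Q = [H⁺]^2 / ([Cu²⁺]·P(H₂)), solving for [H⁺] gives log[H⁺] = -5.693, so pH = 5.69.

pH = 5.69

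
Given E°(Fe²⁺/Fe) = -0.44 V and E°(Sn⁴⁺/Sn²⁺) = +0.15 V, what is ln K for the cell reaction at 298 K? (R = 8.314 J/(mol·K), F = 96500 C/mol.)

ln K = 46.0

E°_cell = +0.15 − (-0.44) = 0.59 V, with n = 2 electrons transferred.
At equilibrium E = 0, so the Nernst equation gives ln K = nFE°/RT = (2)(96500)(0.59)/((8.314)(298)) = 45.96.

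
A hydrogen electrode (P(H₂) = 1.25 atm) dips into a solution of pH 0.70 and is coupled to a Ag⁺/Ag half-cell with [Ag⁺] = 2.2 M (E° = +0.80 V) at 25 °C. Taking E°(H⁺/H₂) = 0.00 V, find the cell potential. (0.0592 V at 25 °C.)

The Ag⁺/Ag couple is the cathode, so E°_cell = 0.80 V; n = 2.
[H⁺] = 10^(−0.70) = 0.20 M, and Q = [H⁺]^2 / ([Ag⁺]^2·P(H₂)) = 0.00658.
E = E° − (0.0592/2) log Q = 0.80 − (0.0592/2)(-2.182) = 0.865 V.

0.86 V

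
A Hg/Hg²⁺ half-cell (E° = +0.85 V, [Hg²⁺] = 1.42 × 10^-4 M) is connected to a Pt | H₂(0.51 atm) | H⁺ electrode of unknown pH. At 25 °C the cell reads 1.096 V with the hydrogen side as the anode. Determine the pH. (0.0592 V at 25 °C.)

pH = 6.23

E°_cell = 0.85 V and n = 2.
log Q = n(E° − E)/0.0592 = 2×(0.85 − 1.096)/0.0592 = -8.311.
With Q = [H⁺]^2 / ([Hg²⁺]·P(H₂)), solving for [H⁺] gives log[H⁺] = -6.225, so pH = 6.23.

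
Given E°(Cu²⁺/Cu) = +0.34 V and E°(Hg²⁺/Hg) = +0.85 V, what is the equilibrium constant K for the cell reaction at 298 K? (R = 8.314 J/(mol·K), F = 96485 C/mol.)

E°_cell = +0.85 − (+0.34) = 0.51 V, with n = 2 electrons transferred.
At equilibrium E = 0, so the Nernst equation gives ln K = nFE°/RT = (2)(96485)(0.51)/((8.314)(298)) = 39.72.
K = e^39.72 = 1.8 × 10^17.

1.8 × 10^17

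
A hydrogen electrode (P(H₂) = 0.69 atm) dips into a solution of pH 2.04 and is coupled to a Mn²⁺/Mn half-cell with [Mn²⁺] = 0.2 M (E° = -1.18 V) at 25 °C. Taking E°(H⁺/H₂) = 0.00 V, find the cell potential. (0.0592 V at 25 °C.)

1.08 V

The hydrogen couple is the cathode, so E°_cell = 1.18 V; n = 2.
[H⁺] = 10^(−2.04) = 0.0091 M, and Q = [Mn²⁺]·P(H₂) / [H⁺]^2 = 1660.
E = E° − (0.0592/2) log Q = 1.18 − (0.0592/2)(3.220) = 1.085 V.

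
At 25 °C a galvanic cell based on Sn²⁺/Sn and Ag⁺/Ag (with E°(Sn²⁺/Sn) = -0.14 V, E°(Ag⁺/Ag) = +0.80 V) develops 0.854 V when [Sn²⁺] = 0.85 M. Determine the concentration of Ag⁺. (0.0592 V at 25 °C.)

0.033 M

From the Nernst equation, log Q = n(E° − E)/0.0592 = 2(0.94 − 0.854)/0.0592 = 2.905, so Q = 804.
With Q = [Sn²⁺]/[Ag⁺]^2 and the known concentrations, [Ag⁺]^2 in the denominator gives [Ag⁺] = 0.033 M.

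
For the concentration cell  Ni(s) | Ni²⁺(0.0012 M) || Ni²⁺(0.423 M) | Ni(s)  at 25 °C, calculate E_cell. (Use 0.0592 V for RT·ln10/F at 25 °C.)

0.075 V

Both half-cells are Ni²⁺/Ni, so E°_cell = 0. The concentrated side is the cathode; the cell reaction moves Ni²⁺ from high to low concentration with n = 2.
Q = [Ni²⁺]_dilute/[Ni²⁺]_conc = 0.0012/0.423 = 0.00284.
E = 0 − (0.0592/2) log Q = −(0.0592/2)(-2.547) = 0.0754 V.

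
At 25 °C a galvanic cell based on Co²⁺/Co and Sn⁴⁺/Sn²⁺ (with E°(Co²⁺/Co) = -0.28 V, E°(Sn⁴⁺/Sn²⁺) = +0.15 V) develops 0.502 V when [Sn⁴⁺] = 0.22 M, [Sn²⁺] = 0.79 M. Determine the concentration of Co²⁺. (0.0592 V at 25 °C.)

0.001 M

From the Nernst equation, log Q = n(E° − E)/0.0592 = 2(0.43 − 0.502)/0.0592 = -2.432, so Q = 0.00369.
With Q = [Co²⁺]·[Sn²⁺]/[Sn⁴⁺] and the known concentrations, [Co²⁺] in the numerator gives [Co²⁺] = 0.001 M.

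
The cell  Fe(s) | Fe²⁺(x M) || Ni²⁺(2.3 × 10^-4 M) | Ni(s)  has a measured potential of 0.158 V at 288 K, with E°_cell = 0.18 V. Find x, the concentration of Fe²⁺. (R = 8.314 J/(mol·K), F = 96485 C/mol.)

0.0014 M

From the Nernst equation, ln Q = nF(E° − E)/RT = 2×96485×(0.18 − 0.158)/(8.314×288) = 1.773, so Q = 5.89.
With Q = [Fe²⁺]/[Ni²⁺] and the known concentrations, [Fe²⁺] in the numerator gives [Fe²⁺] = 0.0014 M.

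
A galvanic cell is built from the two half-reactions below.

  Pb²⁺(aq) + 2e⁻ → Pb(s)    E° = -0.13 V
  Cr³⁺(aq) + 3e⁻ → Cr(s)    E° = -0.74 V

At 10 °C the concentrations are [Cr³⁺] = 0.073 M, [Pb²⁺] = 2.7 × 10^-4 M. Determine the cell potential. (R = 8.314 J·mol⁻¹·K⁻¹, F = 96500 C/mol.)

0.531 V

The Pb²⁺/Pb couple has the higher reduction potential and acts as the cathode, so E°_cell = -0.13 − (-0.74) = 0.61 V.
Balancing electrons gives n = 6; the reaction quotient is Q = [Cr³⁺]^2/[Pb²⁺]^3 = 2.71 × 10^8.
E = E° − (RT/nF) ln Q = 0.61 − (8.314×283)/(6×96500) × (19.417) = 0.610 − 0.079 = 0.531 V.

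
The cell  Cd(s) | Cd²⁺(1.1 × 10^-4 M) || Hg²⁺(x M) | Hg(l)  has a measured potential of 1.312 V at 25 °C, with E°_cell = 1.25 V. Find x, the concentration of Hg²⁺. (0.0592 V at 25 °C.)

0.014 M

From the Nernst equation, log Q = n(E° − E)/0.0592 = 2(1.25 − 1.312)/0.0592 = -2.095, so Q = 0.00804.
With Q = [Cd²⁺]/[Hg²⁺] and the known concentrations, [Hg²⁺] in the denominator gives [Hg²⁺] = 0.014 M.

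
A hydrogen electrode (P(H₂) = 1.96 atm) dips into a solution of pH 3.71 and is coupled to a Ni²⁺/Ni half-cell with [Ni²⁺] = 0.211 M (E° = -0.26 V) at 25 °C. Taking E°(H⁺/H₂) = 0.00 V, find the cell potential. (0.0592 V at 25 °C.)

0.052 V

The hydrogen couple is the cathode, so E°_cell = 0.26 V; n = 2.
[H⁺] = 10^(−3.71) = 1.9 × 10^-4 M, and Q = [Ni²⁺]·P(H₂) / [H⁺]^2 = 1.09 × 10^7.
E = E° − (0.0592/2) log Q = 0.26 − (0.0592/2)(7.037) = 0.052 V.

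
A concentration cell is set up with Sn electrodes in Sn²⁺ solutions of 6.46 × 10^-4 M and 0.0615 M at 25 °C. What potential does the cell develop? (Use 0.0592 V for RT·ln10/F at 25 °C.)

0.059 V

Both half-cells are Sn²⁺/Sn, so E°_cell = 0. The concentrated side is the cathode; the cell reaction moves Sn²⁺ from high to low concentration with n = 2.
Q = [Sn²⁺]_dilute/[Sn²⁺]_conc = 6.46 × 10^-4/0.0615 = 0.0105.
E = 0 − (0.0592/2) log Q = −(0.0592/2)(-1.979) = 0.0586 V.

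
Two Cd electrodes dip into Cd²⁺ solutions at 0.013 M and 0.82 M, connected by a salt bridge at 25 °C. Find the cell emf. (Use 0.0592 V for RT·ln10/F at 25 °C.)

0.053 V

Both half-cells are Cd²⁺/Cd, so E°_cell = 0. The concentrated side is the cathode; the cell reaction moves Cd²⁺ from high to low concentration with n = 2.
Q = [Cd²⁺]_dilute/[Cd²⁺]_conc = 0.013/0.82 = 0.0159.
E = 0 − (0.0592/2) log Q = −(0.0592/2)(-1.800) = 0.0533 V.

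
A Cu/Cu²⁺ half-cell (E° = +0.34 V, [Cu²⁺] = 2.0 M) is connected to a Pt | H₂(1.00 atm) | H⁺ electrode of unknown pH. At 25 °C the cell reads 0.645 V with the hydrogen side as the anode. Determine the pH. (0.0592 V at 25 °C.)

pH = 5.00

E°_cell = 0.34 V and n = 2.
log Q = n(E° − E)/0.0592 = 2×(0.34 − 0.645)/0.0592 = -10.304.
With Q = [H⁺]^2 / ([Cu²⁺]·P(H₂)), solving for [H⁺] gives log[H⁺] = -5.002, so pH = 5.00.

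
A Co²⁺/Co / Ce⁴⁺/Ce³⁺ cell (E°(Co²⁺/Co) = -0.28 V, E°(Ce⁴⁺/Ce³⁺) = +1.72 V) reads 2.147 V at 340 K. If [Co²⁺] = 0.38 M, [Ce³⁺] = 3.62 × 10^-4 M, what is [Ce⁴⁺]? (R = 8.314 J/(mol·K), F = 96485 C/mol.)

0.034 M

From the Nernst equation, ln Q = nF(E° − E)/RT = 2×96485×(2.00 − 2.147)/(8.314×340) = -10.035, so Q = 4.38 × 10^-5.
With Q = [Co²⁺]·[Ce³⁺]^2/[Ce⁴⁺]^2 and the known concentrations, [Ce⁴⁺]^2 in the denominator gives [Ce⁴⁺] = 0.034 M.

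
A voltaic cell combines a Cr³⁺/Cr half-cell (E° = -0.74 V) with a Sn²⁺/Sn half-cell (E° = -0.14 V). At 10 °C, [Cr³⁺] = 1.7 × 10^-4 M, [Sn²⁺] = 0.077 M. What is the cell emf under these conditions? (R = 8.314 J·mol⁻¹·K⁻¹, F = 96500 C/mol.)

0.639 V

The Sn²⁺/Sn couple has the higher reduction potential and acts as the cathode, so E°_cell = -0.14 − (-0.74) = 0.60 V.
Balancing electrons gives n = 6; the reaction quotient is Q = [Cr³⁺]^2/[Sn²⁺]^3 = 6.33 × 10^-5.
E = E° − (RT/nF) ln Q = 0.60 − (8.314×283)/(6×96500) × (-9.668) = 0.600 + 0.039 = 0.639 V.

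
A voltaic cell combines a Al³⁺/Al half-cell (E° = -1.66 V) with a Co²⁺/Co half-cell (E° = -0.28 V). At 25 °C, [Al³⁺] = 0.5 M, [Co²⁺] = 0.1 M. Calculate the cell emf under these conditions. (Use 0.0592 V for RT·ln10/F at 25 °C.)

The Co²⁺/Co couple has the higher reduction potential and acts as the cathode, so E°_cell = -0.28 − (-1.66) = 1.38 V.
Balancing electrons gives n = 6; the reaction quotient is Q = [Al³⁺]^2/[Co²⁺]^3 = 250.
At 25 °C, E = E° − (0.0592/n) log Q = 1.38 − (0.0592/6)(2.398) = 1.380 − 0.024 = 1.356 V.

1.36 V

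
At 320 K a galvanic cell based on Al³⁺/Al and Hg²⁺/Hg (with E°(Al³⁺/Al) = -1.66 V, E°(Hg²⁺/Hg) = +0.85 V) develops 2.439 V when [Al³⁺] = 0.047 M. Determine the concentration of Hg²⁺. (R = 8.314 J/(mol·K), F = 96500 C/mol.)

From the Nernst equation, ln Q = nF(E° − E)/RT = 6×96500×(2.51 − 2.439)/(8.314×320) = 15.452, so Q = 5.14 × 10^6.
With Q = [Al³⁺]^2/[Hg²⁺]^3 and the known concentrations, [Hg²⁺]^3 in the denominator gives [Hg²⁺] = 7.5 × 10^-4 M.

7.5 × 10^-4 M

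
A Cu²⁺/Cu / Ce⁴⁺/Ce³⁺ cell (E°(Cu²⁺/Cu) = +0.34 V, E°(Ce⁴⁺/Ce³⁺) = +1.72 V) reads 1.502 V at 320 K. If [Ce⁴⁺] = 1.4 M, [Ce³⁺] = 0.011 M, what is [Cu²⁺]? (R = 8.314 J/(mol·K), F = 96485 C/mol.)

From the Nernst equation, ln Q = nF(E° − E)/RT = 2×96485×(1.38 − 1.502)/(8.314×320) = -8.849, so Q = 1.44 × 10^-4.
With Q = [Cu²⁺]·[Ce³⁺]^2/[Ce⁴⁺]^2 and the known concentrations, [Cu²⁺] in the numerator gives [Cu²⁺] = 2.3 M.

2.3 M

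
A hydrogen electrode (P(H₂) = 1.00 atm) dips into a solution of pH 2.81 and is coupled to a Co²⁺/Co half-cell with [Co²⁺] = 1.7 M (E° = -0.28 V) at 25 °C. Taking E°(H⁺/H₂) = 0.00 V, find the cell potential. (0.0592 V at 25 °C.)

The hydrogen couple is the cathode, so E°_cell = 0.28 V; n = 2.
[H⁺] = 10^(−2.81) = 0.0015 M, and Q = [Co²⁺]·P(H₂) / [H⁺]^2 = 7.09 × 10^5.
E = E° − (0.0592/2) log Q = 0.28 − (0.0592/2)(5.850) = 0.107 V.

0.11 V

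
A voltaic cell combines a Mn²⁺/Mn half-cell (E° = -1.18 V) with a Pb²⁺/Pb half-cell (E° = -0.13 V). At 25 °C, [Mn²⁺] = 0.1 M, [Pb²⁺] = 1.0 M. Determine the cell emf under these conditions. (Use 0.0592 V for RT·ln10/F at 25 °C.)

The Pb²⁺/Pb couple has the higher reduction potential and acts as the cathode, so E°_cell = -0.13 − (-1.18) = 1.05 V.
Balancing electrons gives n = 2; the reaction quotient is Q = [Mn²⁺]/[Pb²⁺] = 0.100.
At 25 °C, E = E° − (0.0592/n) log Q = 1.05 − (0.0592/2)(-1.000) = 1.050 + 0.030 = 1.080 V.

1.08 V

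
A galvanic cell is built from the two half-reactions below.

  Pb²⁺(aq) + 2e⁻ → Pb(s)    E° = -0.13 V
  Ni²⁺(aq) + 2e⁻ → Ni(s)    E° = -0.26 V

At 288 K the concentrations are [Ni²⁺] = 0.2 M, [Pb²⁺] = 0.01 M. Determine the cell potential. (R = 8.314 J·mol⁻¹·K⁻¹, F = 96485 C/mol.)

The Pb²⁺/Pb couple has the higher reduction potential and acts as the cathode, so E°_cell = -0.13 − (-0.26) = 0.13 V.
Balancing electrons gives n = 2; the reaction quotient is Q = [Ni²⁺]/[Pb²⁺] = 20.0.
E = E° − (RT/nF) ln Q = 0.13 − (8.314×288)/(2×96485) × (2.996) = 0.130 − 0.037 = 0.093 V.

0.093 V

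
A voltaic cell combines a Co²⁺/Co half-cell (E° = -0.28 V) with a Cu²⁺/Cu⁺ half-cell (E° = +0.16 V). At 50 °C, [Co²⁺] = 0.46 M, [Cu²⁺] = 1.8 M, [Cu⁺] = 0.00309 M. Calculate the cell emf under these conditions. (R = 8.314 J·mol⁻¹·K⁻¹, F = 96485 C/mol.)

The Cu²⁺/Cu⁺ couple has the higher reduction potential and acts as the cathode, so E°_cell = +0.16 − (-0.28) = 0.44 V.
Balancing electrons gives n = 2; the reaction quotient is Q = [Co²⁺]·[Cu⁺]^2/[Cu²⁺]^2 = 1.36 × 10^-6.
E = E° − (RT/nF) ln Q = 0.44 − (8.314×323)/(2×96485) × (-13.511) = 0.440 + 0.188 = 0.628 V.

0.628 V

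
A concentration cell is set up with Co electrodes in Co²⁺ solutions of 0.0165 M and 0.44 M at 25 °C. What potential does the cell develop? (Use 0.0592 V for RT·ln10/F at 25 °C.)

Both half-cells are Co²⁺/Co, so E°_cell = 0. The concentrated side is the cathode; the cell reaction moves Co²⁺ from high to low concentration with n = 2.
Q = [Co²⁺]_dilute/[Co²⁺]_conc = 0.0165/0.44 = 0.0375.
E = 0 − (0.0592/2) log Q = −(0.0592/2)(-1.426) = 0.0422 V.

0.042 V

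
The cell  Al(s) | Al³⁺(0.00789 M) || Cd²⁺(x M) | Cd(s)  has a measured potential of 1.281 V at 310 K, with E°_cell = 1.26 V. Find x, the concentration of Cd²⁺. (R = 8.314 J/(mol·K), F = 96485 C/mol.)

From the Nernst equation, ln Q = nF(E° − E)/RT = 6×96485×(1.26 − 1.281)/(8.314×310) = -4.717, so Q = 0.00894.
With Q = [Al³⁺]^2/[Cd²⁺]^3 and the known concentrations, [Cd²⁺]^3 in the denominator gives [Cd²⁺] = 0.19 M.

0.19 M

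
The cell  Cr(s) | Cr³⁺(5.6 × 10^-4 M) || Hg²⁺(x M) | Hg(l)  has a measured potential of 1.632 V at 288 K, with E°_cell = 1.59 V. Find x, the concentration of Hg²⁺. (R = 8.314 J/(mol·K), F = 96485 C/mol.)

0.2 M

From the Nernst equation, ln Q = nF(E° − E)/RT = 6×96485×(1.59 − 1.632)/(8.314×288) = -10.154, so Q = 3.89 × 10^-5.
With Q = [Cr³⁺]^2/[Hg²⁺]^3 and the known concentrations, [Hg²⁺]^3 in the denominator gives [Hg²⁺] = 0.2 M.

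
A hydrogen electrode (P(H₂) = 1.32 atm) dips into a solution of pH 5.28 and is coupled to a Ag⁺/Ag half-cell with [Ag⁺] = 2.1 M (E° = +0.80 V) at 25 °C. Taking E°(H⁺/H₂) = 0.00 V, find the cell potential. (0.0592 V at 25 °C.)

1.14 V

The Ag⁺/Ag couple is the cathode, so E°_cell = 0.80 V; n = 2.
[H⁺] = 10^(−5.28) = 5.2 × 10^-6 M, and Q = [H⁺]^2 / ([Ag⁺]^2·P(H₂)) = 4.73 × 10^-12.
E = E° − (0.0592/2) log Q = 0.80 − (0.0592/2)(-11.325) = 1.135 V.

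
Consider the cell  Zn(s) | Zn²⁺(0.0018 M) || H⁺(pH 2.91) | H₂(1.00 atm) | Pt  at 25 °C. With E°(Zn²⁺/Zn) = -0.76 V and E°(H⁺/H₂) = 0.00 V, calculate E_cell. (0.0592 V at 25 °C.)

The hydrogen couple is the cathode, so E°_cell = 0.76 V; n = 2.
[H⁺] = 10^(−2.91) = 0.0012 M, and Q = [Zn²⁺]·P(H₂) / [H⁺]^2 = 1190.
E = E° − (0.0592/2) log Q = 0.76 − (0.0592/2)(3.075) = 0.669 V.

0.67 V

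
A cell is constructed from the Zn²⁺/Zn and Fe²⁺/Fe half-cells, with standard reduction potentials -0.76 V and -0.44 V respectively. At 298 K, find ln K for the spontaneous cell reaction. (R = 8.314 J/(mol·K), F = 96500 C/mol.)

E°_cell = -0.44 − (-0.76) = 0.32 V, with n = 2 electrons transferred.
At equilibrium E = 0, so the Nernst equation gives ln K = nFE°/RT = (2)(96500)(0.32)/((8.314)(298)) = 24.93.

ln K = 24.9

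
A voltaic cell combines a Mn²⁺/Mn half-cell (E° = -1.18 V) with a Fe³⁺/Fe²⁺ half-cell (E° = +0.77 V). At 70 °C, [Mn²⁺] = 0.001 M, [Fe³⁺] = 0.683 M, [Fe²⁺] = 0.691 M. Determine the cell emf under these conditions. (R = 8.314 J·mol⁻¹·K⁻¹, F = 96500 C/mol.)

The Fe³⁺/Fe²⁺ couple has the higher reduction potential and acts as the cathode, so E°_cell = +0.77 − (-1.18) = 1.95 V.
Balancing electrons gives n = 2; the reaction quotient is Q = [Mn²⁺]·[Fe²⁺]^2/[Fe³⁺]^2 = 0.00102.
E = E° − (RT/nF) ln Q = 1.95 − (8.314×343)/(2×96500) × (-6.884) = 1.950 + 0.102 = 2.052 V.

2.05 V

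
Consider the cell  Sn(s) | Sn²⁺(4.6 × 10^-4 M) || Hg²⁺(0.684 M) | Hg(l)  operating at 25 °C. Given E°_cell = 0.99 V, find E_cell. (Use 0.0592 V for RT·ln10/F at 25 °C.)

Balancing electrons gives n = 2; the reaction quotient is Q = [Sn²⁺]/[Hg²⁺] = 6.73 × 10^-4.
At 25 °C, E = E° − (0.0592/n) log Q = 0.99 − (0.0592/2)(-3.172) = 0.990 + 0.094 = 1.084 V.

1.08 V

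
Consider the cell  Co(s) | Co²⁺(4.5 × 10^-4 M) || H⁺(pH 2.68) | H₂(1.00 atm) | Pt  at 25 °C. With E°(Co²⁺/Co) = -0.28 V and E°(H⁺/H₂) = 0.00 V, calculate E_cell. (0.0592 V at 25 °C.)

0.22 V

The hydrogen couple is the cathode, so E°_cell = 0.28 V; n = 2.
[H⁺] = 10^(−2.68) = 0.0021 M, and Q = [Co²⁺]·P(H₂) / [H⁺]^2 = 103.
E = E° − (0.0592/2) log Q = 0.28 − (0.0592/2)(2.013) = 0.220 V.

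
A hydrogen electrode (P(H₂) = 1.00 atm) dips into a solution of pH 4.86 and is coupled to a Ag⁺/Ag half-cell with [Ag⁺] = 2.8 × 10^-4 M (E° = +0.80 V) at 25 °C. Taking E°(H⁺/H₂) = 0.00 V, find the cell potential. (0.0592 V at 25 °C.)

0.88 V

The Ag⁺/Ag couple is the cathode, so E°_cell = 0.80 V; n = 2.
[H⁺] = 10^(−4.86) = 1.4 × 10^-5 M, and Q = [H⁺]^2 / ([Ag⁺]^2·P(H₂)) = 0.00243.
E = E° − (0.0592/2) log Q = 0.80 − (0.0592/2)(-2.614) = 0.877 V.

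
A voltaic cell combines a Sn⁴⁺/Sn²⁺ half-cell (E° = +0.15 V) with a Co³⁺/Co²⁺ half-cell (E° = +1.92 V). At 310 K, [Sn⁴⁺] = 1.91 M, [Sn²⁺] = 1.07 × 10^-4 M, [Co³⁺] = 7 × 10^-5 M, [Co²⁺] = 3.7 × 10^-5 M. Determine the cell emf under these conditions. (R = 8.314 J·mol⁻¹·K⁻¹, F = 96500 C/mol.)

The Co³⁺/Co²⁺ couple has the higher reduction potential and acts as the cathode, so E°_cell = +1.92 − (+0.15) = 1.77 V.
Balancing electrons gives n = 2; the reaction quotient is Q = [Sn⁴⁺]·[Co²⁺]^2/([Sn²⁺]·[Co³⁺]^2) = 4990.
E = E° − (RT/nF) ln Q = 1.77 − (8.314×310)/(2×96500) × (8.515) = 1.770 − 0.114 = 1.656 V.

1.66 V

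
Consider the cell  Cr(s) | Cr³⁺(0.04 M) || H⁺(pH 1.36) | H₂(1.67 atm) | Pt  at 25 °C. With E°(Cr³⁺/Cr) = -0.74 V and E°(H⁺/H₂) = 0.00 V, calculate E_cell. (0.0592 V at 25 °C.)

0.68 V

The hydrogen couple is the cathode, so E°_cell = 0.74 V; n = 6.
[H⁺] = 10^(−1.36) = 0.044 M, and Q = [Cr³⁺]^2·P(H₂)^3 / [H⁺]^6 = 1.08 × 10^6.
E = E° − (0.0592/6) log Q = 0.74 − (0.0592/6)(6.032) = 0.680 V.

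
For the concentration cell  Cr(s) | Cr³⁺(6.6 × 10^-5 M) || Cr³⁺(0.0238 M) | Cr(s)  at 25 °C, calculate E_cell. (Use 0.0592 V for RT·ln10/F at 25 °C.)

0.050 V

Both half-cells are Cr³⁺/Cr, so E°_cell = 0. The concentrated side is the cathode; the cell reaction moves Cr³⁺ from high to low concentration with n = 3.
Q = [Cr³⁺]_dilute/[Cr³⁺]_conc = 6.6 × 10^-5/0.0238 = 0.00277.
E = 0 − (0.0592/3) log Q = −(0.0592/3)(-2.557) = 0.0505 V.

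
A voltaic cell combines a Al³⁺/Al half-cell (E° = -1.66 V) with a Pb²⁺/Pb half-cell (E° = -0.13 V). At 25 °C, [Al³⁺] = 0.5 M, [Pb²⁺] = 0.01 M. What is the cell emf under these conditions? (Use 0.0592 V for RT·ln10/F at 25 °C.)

The Pb²⁺/Pb couple has the higher reduction potential and acts as the cathode, so E°_cell = -0.13 − (-1.66) = 1.53 V.
Balancing electrons gives n = 6; the reaction quotient is Q = [Al³⁺]^2/[Pb²⁺]^3 = 2.5 × 10^5.
At 25 °C, E = E° − (0.0592/n) log Q = 1.53 − (0.0592/6)(5.398) = 1.530 − 0.053 = 1.477 V.

1.48 V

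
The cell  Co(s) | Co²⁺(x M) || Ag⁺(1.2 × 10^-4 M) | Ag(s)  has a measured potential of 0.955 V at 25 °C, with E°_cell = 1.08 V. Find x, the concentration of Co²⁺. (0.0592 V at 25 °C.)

2.4 × 10^-4 M

From the Nernst equation, log Q = n(E° − E)/0.0592 = 2(1.08 − 0.955)/0.0592 = 4.223, so Q = 1.67 × 10^4.
With Q = [Co²⁺]/[Ag⁺]^2 and the known concentrations, [Co²⁺] in the numerator gives [Co²⁺] = 2.4 × 10^-4 M.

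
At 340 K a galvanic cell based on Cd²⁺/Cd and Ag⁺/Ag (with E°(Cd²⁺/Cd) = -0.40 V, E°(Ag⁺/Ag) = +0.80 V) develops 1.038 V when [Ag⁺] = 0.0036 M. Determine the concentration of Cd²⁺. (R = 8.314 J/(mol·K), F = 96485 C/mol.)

0.82 M

From the Nernst equation, ln Q = nF(E° − E)/RT = 2×96485×(1.20 − 1.038)/(8.314×340) = 11.059, so Q = 6.35 × 10^4.
With Q = [Cd²⁺]/[Ag⁺]^2 and the known concentrations, [Cd²⁺] in the numerator gives [Cd²⁺] = 0.82 M.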